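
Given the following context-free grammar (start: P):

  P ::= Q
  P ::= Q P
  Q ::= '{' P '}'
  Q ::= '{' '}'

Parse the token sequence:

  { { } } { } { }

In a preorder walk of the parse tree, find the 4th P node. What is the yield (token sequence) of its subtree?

{ }

[P [Q { [P [Q { }]] }] [P [Q { }] [P [Q { }]]]]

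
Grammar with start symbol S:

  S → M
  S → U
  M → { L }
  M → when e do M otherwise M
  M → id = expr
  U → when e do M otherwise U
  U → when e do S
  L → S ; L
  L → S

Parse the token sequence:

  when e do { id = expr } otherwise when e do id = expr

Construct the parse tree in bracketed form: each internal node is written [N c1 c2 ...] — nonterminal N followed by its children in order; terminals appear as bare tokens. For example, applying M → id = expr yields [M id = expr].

S
U
when e do M otherwise U
when e do { L } otherwise U
when e do { S } otherwise U
when e do { M } otherwise U
when e do { id = expr } otherwise U
when e do { id = expr } otherwise when e do S
when e do { id = expr } otherwise when e do M
when e do { id = expr } otherwise when e do id = expr

[S [U when e do [M { [L [S [M id = expr]]] }] otherwise [U when e do [S [M id = expr]]]]]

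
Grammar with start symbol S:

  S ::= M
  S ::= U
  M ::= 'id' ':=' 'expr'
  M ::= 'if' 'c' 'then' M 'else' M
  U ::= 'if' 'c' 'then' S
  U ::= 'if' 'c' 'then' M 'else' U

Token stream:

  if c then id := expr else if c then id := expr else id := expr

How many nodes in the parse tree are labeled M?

5

[S [M if c then [M id := expr] else [M if c then [M id := expr] else [M id := expr]]]]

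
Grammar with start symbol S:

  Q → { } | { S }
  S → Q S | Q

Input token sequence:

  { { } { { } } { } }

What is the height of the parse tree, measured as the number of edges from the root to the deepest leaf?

[S [Q { [S [Q { }] [S [Q { [S [Q { }]] }] [S [Q { }]]]] }]]

7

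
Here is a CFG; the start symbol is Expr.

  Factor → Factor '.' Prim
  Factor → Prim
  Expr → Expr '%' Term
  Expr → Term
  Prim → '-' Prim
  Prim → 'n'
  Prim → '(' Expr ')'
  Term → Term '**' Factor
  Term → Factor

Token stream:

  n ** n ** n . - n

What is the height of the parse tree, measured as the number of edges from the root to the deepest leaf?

[Expr [Term [Term [Term [Factor [Prim n]]] ** [Factor [Prim n]]] ** [Factor [Factor [Prim n]] . [Prim - [Prim n]]]]]

6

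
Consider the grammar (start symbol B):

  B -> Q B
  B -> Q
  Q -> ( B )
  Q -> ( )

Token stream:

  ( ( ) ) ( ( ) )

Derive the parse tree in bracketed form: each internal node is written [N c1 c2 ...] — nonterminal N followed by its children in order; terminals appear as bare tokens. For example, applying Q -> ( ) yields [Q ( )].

[B [Q ( [B [Q ( )]] )] [B [Q ( [B [Q ( )]] )]]]

B
Q B
( B ) B
( Q ) B
( ( ) ) B
( ( ) ) Q
( ( ) ) ( B )
( ( ) ) ( Q )
( ( ) ) ( ( ) )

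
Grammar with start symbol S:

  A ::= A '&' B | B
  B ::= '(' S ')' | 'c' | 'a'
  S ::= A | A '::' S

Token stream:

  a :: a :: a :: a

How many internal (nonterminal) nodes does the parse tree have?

[S [A [B a]] :: [S [A [B a]] :: [S [A [B a]] :: [S [A [B a]]]]]]

12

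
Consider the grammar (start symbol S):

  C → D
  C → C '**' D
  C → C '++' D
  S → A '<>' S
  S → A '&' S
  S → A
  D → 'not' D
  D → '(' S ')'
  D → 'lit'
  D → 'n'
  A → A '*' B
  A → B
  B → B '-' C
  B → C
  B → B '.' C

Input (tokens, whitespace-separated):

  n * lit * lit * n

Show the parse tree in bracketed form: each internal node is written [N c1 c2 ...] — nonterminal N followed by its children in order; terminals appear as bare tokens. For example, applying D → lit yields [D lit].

[S [A [A [A [A [B [C [D n]]]] * [B [C [D lit]]]] * [B [C [D lit]]]] * [B [C [D n]]]]]

S
A
A * B
A * B * B
A * B * B * B
B * B * B * B
C * B * B * B
D * B * B * B
n * B * B * B
n * C * B * B
n * D * B * B
n * lit * B * B
n * lit * C * B
n * lit * D * B
n * lit * lit * B
n * lit * lit * C
n * lit * lit * D
n * lit * lit * n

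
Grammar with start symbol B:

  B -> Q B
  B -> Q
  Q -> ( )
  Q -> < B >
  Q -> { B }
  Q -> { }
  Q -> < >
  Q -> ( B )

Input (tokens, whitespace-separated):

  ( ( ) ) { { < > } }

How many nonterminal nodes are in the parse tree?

10

[B [Q ( [B [Q ( )]] )] [B [Q { [B [Q { [B [Q < >]] }]] }]]]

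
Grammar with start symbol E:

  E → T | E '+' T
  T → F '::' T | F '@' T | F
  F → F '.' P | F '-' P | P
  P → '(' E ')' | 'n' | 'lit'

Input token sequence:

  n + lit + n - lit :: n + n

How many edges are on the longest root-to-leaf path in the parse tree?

7

[E [E [E [E [T [F [P n]]]] + [T [F [P lit]]]] + [T [F [F [P n]] - [P lit]] :: [T [F [P n]]]]] + [T [F [P n]]]]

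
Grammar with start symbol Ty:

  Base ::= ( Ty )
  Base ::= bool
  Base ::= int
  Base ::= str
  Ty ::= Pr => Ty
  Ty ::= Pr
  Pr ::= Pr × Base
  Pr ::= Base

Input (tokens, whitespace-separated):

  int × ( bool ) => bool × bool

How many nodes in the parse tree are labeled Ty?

[Ty [Pr [Pr [Base int]] × [Base ( [Ty [Pr [Base bool]]] )]] => [Ty [Pr [Pr [Base bool]] × [Base bool]]]]

3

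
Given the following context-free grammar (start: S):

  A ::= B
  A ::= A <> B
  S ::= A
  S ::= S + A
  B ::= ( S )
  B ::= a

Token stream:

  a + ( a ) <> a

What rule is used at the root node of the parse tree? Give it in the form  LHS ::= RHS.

S ::= S + A

[S [S [A [B a]]] + [A [A [B ( [S [A [B a]]] )]] <> [B a]]]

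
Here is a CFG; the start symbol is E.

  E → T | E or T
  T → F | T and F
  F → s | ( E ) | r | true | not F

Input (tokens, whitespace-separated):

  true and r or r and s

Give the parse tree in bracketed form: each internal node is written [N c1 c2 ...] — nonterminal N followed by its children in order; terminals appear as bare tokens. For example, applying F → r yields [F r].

E
E or T
T or T
T and F or T
F and F or T
true and F or T
true and r or T
true and r or T and F
true and r or F and F
true and r or r and F
true and r or r and s

[E [E [T [T [F true]] and [F r]]] or [T [T [F r]] and [F s]]]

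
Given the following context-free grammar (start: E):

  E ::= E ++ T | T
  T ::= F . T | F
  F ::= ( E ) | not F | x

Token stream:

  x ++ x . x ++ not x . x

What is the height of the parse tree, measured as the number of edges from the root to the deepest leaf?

5

[E [E [E [T [F x]]] ++ [T [F x] . [T [F x]]]] ++ [T [F not [F x]] . [T [F x]]]]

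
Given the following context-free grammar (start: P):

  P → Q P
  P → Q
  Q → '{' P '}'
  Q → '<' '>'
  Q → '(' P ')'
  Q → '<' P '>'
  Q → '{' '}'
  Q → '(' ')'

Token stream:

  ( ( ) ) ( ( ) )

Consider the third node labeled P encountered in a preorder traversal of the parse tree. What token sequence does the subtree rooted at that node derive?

[P [Q ( [P [Q ( )]] )] [P [Q ( [P [Q ( )]] )]]]

( ( ) )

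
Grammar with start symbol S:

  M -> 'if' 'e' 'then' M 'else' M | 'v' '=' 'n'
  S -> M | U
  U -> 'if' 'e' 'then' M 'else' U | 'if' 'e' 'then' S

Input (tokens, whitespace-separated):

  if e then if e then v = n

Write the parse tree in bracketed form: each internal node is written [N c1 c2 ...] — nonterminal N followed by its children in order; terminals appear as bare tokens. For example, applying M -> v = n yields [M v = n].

S
U
if e then S
if e then U
if e then if e then S
if e then if e then M
if e then if e then v = n

[S [U if e then [S [U if e then [S [M v = n]]]]]]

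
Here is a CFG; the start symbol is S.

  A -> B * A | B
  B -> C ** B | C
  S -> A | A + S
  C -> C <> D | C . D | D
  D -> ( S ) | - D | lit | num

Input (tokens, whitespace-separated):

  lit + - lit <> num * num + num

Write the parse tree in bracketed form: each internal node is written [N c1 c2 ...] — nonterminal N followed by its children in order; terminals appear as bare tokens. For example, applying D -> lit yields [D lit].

[S [A [B [C [D lit]]]] + [S [A [B [C [C [D - [D lit]]] <> [D num]]] * [A [B [C [D num]]]]] + [S [A [B [C [D num]]]]]]]

S
A + S
B + S
C + S
D + S
lit + S
lit + A + S
lit + B * A + S
lit + C * A + S
lit + C <> D * A + S
lit + D <> D * A + S
lit + - D <> D * A + S
lit + - lit <> D * A + S
lit + - lit <> num * A + S
lit + - lit <> num * B + S
lit + - lit <> num * C + S
lit + - lit <> num * D + S
lit + - lit <> num * num + S
lit + - lit <> num * num + A
lit + - lit <> num * num + B
lit + - lit <> num * num + C
lit + - lit <> num * num + D
lit + - lit <> num * num + num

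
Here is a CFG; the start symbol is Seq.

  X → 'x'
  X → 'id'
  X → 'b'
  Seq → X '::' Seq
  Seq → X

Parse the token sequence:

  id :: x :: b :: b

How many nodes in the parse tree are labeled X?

4

[Seq [X id] :: [Seq [X x] :: [Seq [X b] :: [Seq [X b]]]]]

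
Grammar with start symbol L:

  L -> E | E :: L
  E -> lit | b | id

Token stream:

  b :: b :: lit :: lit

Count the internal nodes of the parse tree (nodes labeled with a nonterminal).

[L [E b] :: [L [E b] :: [L [E lit] :: [L [E lit]]]]]

8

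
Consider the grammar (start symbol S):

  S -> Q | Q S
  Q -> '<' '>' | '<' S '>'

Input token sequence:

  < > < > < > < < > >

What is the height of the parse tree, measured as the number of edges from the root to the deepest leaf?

[S [Q < >] [S [Q < >] [S [Q < >] [S [Q < [S [Q < >]] >]]]]]

7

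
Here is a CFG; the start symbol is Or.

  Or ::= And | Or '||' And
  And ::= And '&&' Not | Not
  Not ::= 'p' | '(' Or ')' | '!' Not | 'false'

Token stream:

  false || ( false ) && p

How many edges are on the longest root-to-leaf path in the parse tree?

7

[Or [Or [And [Not false]]] || [And [And [Not ( [Or [And [Not false]]] )]] && [Not p]]]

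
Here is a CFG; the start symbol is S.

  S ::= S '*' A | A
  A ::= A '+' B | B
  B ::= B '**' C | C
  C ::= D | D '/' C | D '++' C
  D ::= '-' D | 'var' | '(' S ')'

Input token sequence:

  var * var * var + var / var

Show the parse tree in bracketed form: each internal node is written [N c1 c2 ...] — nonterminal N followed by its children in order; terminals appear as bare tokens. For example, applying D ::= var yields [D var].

S
S * A
S * A * A
A * A * A
B * A * A
C * A * A
D * A * A
var * A * A
var * B * A
var * C * A
var * D * A
var * var * A
var * var * A + B
var * var * B + B
var * var * C + B
var * var * D + B
var * var * var + B
var * var * var + C
var * var * var + D / C
var * var * var + var / C
var * var * var + var / D
var * var * var + var / var

[S [S [S [A [B [C [D var]]]]] * [A [B [C [D var]]]]] * [A [A [B [C [D var]]]] + [B [C [D var] / [C [D var]]]]]]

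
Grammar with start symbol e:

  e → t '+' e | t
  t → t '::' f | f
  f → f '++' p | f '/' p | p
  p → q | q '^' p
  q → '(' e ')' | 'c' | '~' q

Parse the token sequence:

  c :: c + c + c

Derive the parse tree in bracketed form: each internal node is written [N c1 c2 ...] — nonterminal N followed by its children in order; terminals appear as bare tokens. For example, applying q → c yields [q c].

[e [t [t [f [p [q c]]]] :: [f [p [q c]]]] + [e [t [f [p [q c]]]] + [e [t [f [p [q c]]]]]]]

e
t + e
t :: f + e
f :: f + e
p :: f + e
q :: f + e
c :: f + e
c :: p + e
c :: q + e
c :: c + e
c :: c + t + e
c :: c + f + e
c :: c + p + e
c :: c + q + e
c :: c + c + e
c :: c + c + t
c :: c + c + f
c :: c + c + p
c :: c + c + q
c :: c + c + c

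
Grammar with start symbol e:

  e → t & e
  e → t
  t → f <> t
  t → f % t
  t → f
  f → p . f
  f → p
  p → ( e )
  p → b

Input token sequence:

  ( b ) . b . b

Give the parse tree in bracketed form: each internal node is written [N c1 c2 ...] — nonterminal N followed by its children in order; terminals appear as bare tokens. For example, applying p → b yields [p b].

[e [t [f [p ( [e [t [f [p b]]]] )] . [f [p b] . [f [p b]]]]]]

e
t
f
p . f
( e ) . f
( t ) . f
( f ) . f
( p ) . f
( b ) . f
( b ) . p . f
( b ) . b . f
( b ) . b . p
( b ) . b . b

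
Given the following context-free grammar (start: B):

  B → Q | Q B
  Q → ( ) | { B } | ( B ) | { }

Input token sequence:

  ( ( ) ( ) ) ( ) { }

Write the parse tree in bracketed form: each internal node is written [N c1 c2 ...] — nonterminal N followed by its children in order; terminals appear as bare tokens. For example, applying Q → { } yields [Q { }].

[B [Q ( [B [Q ( )] [B [Q ( )]]] )] [B [Q ( )] [B [Q { }]]]]

B
Q B
( B ) B
( Q B ) B
( ( ) B ) B
( ( ) Q ) B
( ( ) ( ) ) B
( ( ) ( ) ) Q B
( ( ) ( ) ) ( ) B
( ( ) ( ) ) ( ) Q
( ( ) ( ) ) ( ) { }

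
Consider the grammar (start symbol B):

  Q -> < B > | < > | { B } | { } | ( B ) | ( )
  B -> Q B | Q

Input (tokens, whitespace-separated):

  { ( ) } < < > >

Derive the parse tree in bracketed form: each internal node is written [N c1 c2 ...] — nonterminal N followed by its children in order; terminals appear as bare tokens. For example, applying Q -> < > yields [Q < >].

[B [Q { [B [Q ( )]] }] [B [Q < [B [Q < >]] >]]]

B
Q B
{ B } B
{ Q } B
{ ( ) } B
{ ( ) } Q
{ ( ) } < B >
{ ( ) } < Q >
{ ( ) } < < > >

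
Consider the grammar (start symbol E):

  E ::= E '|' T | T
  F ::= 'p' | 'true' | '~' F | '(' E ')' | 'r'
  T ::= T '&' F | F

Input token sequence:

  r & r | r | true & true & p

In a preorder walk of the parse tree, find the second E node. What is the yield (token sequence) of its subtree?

[E [E [E [T [T [F r]] & [F r]]] | [T [F r]]] | [T [T [T [F true]] & [F true]] & [F p]]]

r & r | r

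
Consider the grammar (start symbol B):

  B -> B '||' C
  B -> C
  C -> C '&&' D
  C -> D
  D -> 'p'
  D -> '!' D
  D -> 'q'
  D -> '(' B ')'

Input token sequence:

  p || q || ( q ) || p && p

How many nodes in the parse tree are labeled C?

6

[B [B [B [B [C [D p]]] || [C [D q]]] || [C [D ( [B [C [D q]]] )]]] || [C [C [D p]] && [D p]]]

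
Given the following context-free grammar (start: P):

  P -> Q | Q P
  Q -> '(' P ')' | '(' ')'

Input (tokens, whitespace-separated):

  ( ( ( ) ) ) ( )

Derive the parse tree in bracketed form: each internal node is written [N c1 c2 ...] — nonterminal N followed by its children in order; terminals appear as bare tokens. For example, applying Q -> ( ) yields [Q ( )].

P
Q P
( P ) P
( Q ) P
( ( P ) ) P
( ( Q ) ) P
( ( ( ) ) ) P
( ( ( ) ) ) Q
( ( ( ) ) ) ( )

[P [Q ( [P [Q ( [P [Q ( )]] )]] )] [P [Q ( )]]]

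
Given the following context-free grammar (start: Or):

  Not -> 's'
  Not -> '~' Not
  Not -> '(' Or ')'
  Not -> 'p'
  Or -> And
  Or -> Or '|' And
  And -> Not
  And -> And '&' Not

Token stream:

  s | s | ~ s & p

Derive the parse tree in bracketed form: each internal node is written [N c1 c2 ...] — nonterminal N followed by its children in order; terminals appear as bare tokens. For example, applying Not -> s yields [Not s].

Or
Or | And
Or | And | And
And | And | And
Not | And | And
s | And | And
s | Not | And
s | s | And
s | s | And & Not
s | s | Not & Not
s | s | ~ Not & Not
s | s | ~ s & Not
s | s | ~ s & p

[Or [Or [Or [And [Not s]]] | [And [Not s]]] | [And [And [Not ~ [Not s]]] & [Not p]]]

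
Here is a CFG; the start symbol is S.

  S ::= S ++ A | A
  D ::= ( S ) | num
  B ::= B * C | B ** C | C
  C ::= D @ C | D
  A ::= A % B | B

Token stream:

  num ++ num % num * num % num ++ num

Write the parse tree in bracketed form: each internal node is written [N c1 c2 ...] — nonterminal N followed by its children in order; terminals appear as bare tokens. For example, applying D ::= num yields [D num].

[S [S [S [A [B [C [D num]]]]] ++ [A [A [A [B [C [D num]]]] % [B [B [C [D num]]] * [C [D num]]]] % [B [C [D num]]]]] ++ [A [B [C [D num]]]]]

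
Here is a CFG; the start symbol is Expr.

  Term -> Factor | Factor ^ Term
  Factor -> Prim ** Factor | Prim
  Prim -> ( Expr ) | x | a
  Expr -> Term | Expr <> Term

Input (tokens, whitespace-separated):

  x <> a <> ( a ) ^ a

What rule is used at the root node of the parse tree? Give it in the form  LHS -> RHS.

[Expr [Expr [Expr [Term [Factor [Prim x]]]] <> [Term [Factor [Prim a]]]] <> [Term [Factor [Prim ( [Expr [Term [Factor [Prim a]]]] )]] ^ [Term [Factor [Prim a]]]]]

Expr -> Expr <> Term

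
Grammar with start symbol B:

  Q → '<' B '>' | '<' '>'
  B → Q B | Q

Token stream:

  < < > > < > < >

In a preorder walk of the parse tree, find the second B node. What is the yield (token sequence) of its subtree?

[B [Q < [B [Q < >]] >] [B [Q < >] [B [Q < >]]]]

< >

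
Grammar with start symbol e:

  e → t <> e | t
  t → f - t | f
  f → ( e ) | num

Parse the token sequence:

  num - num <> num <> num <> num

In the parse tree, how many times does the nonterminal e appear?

[e [t [f num] - [t [f num]]] <> [e [t [f num]] <> [e [t [f num]] <> [e [t [f num]]]]]]

4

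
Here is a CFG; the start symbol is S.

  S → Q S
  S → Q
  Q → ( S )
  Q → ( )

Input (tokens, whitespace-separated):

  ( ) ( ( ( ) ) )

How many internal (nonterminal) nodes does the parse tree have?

[S [Q ( )] [S [Q ( [S [Q ( [S [Q ( )]] )]] )]]]

8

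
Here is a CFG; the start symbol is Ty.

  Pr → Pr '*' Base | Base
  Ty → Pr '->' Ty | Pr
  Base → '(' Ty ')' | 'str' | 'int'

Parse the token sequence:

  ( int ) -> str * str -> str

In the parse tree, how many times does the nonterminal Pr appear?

[Ty [Pr [Base ( [Ty [Pr [Base int]]] )]] -> [Ty [Pr [Pr [Base str]] * [Base str]] -> [Ty [Pr [Base str]]]]]

5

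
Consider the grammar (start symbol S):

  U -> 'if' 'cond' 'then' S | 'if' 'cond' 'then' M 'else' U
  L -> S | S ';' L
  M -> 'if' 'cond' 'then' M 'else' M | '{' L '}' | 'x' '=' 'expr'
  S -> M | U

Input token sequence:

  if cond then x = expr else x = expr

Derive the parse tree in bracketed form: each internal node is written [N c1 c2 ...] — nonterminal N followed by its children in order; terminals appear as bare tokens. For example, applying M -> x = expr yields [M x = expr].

S
M
if cond then M else M
if cond then x = expr else M
if cond then x = expr else x = expr

[S [M if cond then [M x = expr] else [M x = expr]]]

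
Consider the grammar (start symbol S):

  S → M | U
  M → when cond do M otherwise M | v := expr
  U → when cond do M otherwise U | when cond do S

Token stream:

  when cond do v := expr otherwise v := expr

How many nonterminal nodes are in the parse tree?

4

[S [M when cond do [M v := expr] otherwise [M v := expr]]]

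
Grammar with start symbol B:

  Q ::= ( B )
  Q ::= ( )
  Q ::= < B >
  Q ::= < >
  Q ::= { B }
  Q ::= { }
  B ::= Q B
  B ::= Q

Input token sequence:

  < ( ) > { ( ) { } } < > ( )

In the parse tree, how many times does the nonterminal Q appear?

[B [Q < [B [Q ( )]] >] [B [Q { [B [Q ( )] [B [Q { }]]] }] [B [Q < >] [B [Q ( )]]]]]

7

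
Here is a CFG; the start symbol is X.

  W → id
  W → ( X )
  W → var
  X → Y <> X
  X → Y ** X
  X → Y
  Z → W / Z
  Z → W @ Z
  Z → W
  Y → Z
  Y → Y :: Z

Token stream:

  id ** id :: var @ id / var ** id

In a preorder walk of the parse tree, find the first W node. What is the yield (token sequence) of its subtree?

[X [Y [Z [W id]]] ** [X [Y [Y [Z [W id]]] :: [Z [W var] @ [Z [W id] / [Z [W var]]]]] ** [X [Y [Z [W id]]]]]]

id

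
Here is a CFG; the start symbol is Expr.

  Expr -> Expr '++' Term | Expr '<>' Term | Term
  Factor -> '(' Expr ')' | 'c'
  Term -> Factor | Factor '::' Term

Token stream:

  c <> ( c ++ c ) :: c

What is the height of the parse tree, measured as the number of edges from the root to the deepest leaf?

7

[Expr [Expr [Term [Factor c]]] <> [Term [Factor ( [Expr [Expr [Term [Factor c]]] ++ [Term [Factor c]]] )] :: [Term [Factor c]]]]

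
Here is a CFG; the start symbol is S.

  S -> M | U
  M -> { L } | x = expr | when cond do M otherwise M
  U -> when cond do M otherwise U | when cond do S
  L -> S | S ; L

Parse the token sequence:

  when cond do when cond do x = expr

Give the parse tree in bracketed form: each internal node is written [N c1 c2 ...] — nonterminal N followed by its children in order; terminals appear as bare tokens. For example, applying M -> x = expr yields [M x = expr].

[S [U when cond do [S [U when cond do [S [M x = expr]]]]]]

S
U
when cond do S
when cond do U
when cond do when cond do S
when cond do when cond do M
when cond do when cond do x = expr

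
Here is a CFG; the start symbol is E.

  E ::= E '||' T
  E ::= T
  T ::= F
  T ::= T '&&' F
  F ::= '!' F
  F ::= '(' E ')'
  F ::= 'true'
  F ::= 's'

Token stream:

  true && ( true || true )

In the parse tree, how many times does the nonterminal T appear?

[E [T [T [F true]] && [F ( [E [E [T [F true]]] || [T [F true]]] )]]]

4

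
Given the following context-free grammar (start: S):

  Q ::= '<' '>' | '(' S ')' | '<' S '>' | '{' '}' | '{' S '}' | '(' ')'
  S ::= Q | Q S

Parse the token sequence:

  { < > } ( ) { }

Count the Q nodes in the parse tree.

[S [Q { [S [Q < >]] }] [S [Q ( )] [S [Q { }]]]]

4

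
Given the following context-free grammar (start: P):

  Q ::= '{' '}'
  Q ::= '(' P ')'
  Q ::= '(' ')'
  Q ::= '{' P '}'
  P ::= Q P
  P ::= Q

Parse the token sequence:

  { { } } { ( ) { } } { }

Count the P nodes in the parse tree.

[P [Q { [P [Q { }]] }] [P [Q { [P [Q ( )] [P [Q { }]]] }] [P [Q { }]]]]

6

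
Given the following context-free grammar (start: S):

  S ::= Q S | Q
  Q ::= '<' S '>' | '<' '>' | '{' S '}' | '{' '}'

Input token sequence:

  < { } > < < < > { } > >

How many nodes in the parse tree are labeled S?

6

[S [Q < [S [Q { }]] >] [S [Q < [S [Q < [S [Q < >] [S [Q { }]]] >]] >]]]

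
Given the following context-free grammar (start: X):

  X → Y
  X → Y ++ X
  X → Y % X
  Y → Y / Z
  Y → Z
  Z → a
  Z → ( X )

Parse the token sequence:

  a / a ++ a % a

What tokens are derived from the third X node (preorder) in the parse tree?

[X [Y [Y [Z a]] / [Z a]] ++ [X [Y [Z a]] % [X [Y [Z a]]]]]

a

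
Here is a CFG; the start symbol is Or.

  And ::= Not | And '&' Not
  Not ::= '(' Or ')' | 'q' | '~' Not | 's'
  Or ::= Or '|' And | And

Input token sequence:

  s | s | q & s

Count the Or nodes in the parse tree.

[Or [Or [Or [And [Not s]]] | [And [Not s]]] | [And [And [Not q]] & [Not s]]]

3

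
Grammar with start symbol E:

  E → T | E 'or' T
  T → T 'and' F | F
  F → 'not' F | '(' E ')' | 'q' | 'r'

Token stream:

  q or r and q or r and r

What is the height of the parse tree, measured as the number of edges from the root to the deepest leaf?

[E [E [E [T [F q]]] or [T [T [F r]] and [F q]]] or [T [T [F r]] and [F r]]]

5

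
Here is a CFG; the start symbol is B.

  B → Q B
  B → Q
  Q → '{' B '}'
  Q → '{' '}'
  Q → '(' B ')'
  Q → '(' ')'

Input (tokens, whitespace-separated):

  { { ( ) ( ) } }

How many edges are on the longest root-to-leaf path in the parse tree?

7

[B [Q { [B [Q { [B [Q ( )] [B [Q ( )]]] }]] }]]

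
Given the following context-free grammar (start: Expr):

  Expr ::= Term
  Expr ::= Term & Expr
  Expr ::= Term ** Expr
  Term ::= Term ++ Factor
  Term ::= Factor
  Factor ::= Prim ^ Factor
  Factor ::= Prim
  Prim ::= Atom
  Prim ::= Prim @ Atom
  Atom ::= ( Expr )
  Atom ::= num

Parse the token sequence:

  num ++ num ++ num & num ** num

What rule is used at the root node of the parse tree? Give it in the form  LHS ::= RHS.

Expr ::= Term & Expr

[Expr [Term [Term [Term [Factor [Prim [Atom num]]]] ++ [Factor [Prim [Atom num]]]] ++ [Factor [Prim [Atom num]]]] & [Expr [Term [Factor [Prim [Atom num]]]] ** [Expr [Term [Factor [Prim [Atom num]]]]]]]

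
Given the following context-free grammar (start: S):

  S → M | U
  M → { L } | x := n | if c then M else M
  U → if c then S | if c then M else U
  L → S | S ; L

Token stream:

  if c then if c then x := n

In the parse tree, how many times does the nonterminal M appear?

1

[S [U if c then [S [U if c then [S [M x := n]]]]]]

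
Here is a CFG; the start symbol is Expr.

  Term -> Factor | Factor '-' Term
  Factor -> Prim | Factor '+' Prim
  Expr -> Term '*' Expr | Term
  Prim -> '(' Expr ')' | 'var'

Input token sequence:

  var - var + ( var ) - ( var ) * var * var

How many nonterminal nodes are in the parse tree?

[Expr [Term [Factor [Prim var]] - [Term [Factor [Factor [Prim var]] + [Prim ( [Expr [Term [Factor [Prim var]]]] )]] - [Term [Factor [Prim ( [Expr [Term [Factor [Prim var]]]] )]]]]] * [Expr [Term [Factor [Prim var]]] * [Expr [Term [Factor [Prim var]]]]]]

28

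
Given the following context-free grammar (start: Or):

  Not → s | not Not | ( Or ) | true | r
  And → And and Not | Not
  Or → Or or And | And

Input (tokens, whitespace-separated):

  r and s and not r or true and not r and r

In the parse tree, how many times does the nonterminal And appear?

6

[Or [Or [And [And [And [Not r]] and [Not s]] and [Not not [Not r]]]] or [And [And [And [Not true]] and [Not not [Not r]]] and [Not r]]]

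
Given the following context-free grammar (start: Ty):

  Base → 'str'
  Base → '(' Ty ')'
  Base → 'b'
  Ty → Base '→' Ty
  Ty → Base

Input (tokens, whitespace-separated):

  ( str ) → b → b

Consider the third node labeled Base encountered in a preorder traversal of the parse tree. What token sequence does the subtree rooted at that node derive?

[Ty [Base ( [Ty [Base str]] )] → [Ty [Base b] → [Ty [Base b]]]]

b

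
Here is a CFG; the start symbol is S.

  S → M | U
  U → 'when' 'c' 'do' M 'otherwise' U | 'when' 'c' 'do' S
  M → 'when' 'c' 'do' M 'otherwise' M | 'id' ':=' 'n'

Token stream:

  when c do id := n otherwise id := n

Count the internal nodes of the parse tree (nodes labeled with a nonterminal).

[S [M when c do [M id := n] otherwise [M id := n]]]

4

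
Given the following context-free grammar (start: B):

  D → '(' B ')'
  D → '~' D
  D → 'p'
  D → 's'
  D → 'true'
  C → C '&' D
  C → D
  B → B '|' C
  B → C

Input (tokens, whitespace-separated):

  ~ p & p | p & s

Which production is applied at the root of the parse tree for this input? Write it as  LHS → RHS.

B → B '|' C

[B [B [C [C [D ~ [D p]]] & [D p]]] | [C [C [D p]] & [D s]]]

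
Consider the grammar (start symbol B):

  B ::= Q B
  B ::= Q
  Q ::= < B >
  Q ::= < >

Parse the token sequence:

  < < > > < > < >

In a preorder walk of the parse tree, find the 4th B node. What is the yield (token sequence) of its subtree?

[B [Q < [B [Q < >]] >] [B [Q < >] [B [Q < >]]]]

< >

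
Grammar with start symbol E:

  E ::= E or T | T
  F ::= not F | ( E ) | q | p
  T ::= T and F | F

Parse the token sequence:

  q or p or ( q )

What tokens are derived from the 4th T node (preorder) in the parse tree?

[E [E [E [T [F q]]] or [T [F p]]] or [T [F ( [E [T [F q]]] )]]]

q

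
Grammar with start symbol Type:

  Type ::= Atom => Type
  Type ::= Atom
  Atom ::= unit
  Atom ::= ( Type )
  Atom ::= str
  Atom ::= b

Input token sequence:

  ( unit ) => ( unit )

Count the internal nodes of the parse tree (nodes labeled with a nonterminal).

[Type [Atom ( [Type [Atom unit]] )] => [Type [Atom ( [Type [Atom unit]] )]]]

8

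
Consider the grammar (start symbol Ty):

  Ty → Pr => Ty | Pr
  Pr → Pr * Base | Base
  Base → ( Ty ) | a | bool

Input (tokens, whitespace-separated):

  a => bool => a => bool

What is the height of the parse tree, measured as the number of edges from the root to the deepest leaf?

6

[Ty [Pr [Base a]] => [Ty [Pr [Base bool]] => [Ty [Pr [Base a]] => [Ty [Pr [Base bool]]]]]]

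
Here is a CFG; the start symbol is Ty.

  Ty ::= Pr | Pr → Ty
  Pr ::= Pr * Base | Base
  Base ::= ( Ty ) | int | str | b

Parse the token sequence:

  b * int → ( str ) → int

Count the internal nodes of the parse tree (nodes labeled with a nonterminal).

14

[Ty [Pr [Pr [Base b]] * [Base int]] → [Ty [Pr [Base ( [Ty [Pr [Base str]]] )]] → [Ty [Pr [Base int]]]]]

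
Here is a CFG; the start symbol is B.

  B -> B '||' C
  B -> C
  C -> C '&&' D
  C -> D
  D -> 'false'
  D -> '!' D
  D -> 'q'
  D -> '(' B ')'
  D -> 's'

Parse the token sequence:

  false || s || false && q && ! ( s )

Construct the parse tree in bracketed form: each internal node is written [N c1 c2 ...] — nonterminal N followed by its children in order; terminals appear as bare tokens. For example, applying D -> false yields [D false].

B
B || C
B || C || C
C || C || C
D || C || C
false || C || C
false || D || C
false || s || C
false || s || C && D
false || s || C && D && D
false || s || D && D && D
false || s || false && D && D
false || s || false && q && D
false || s || false && q && ! D
false || s || false && q && ! ( B )
false || s || false && q && ! ( C )
false || s || false && q && ! ( D )
false || s || false && q && ! ( s )

[B [B [B [C [D false]]] || [C [D s]]] || [C [C [C [D false]] && [D q]] && [D ! [D ( [B [C [D s]]] )]]]]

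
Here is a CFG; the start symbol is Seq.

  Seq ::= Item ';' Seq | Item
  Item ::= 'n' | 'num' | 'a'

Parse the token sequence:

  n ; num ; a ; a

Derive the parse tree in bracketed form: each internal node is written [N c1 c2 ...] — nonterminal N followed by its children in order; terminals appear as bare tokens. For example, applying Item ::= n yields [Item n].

[Seq [Item n] ; [Seq [Item num] ; [Seq [Item a] ; [Seq [Item a]]]]]

Seq
Item ; Seq
n ; Seq
n ; Item ; Seq
n ; num ; Seq
n ; num ; Item ; Seq
n ; num ; a ; Seq
n ; num ; a ; Item
n ; num ; a ; a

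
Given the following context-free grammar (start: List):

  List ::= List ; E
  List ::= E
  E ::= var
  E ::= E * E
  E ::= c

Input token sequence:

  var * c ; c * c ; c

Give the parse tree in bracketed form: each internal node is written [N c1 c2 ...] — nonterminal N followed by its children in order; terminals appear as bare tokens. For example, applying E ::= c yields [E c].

[List [List [List [E [E var] * [E c]]] ; [E [E c] * [E c]]] ; [E c]]

List
List ; E
List ; E ; E
E ; E ; E
E * E ; E ; E
var * E ; E ; E
var * c ; E ; E
var * c ; E * E ; E
var * c ; c * E ; E
var * c ; c * c ; E
var * c ; c * c ; c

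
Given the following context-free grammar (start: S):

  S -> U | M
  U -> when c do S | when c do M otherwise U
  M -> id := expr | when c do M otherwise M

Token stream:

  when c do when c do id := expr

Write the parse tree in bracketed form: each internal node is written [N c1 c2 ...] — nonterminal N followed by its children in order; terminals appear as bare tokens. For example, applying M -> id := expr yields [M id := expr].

[S [U when c do [S [U when c do [S [M id := expr]]]]]]

S
U
when c do S
when c do U
when c do when c do S
when c do when c do M
when c do when c do id := expr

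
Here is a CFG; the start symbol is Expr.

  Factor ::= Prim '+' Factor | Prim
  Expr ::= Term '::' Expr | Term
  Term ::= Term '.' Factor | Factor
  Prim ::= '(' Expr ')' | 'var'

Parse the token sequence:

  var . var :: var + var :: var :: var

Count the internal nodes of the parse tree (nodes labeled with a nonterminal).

21

[Expr [Term [Term [Factor [Prim var]]] . [Factor [Prim var]]] :: [Expr [Term [Factor [Prim var] + [Factor [Prim var]]]] :: [Expr [Term [Factor [Prim var]]] :: [Expr [Term [Factor [Prim var]]]]]]]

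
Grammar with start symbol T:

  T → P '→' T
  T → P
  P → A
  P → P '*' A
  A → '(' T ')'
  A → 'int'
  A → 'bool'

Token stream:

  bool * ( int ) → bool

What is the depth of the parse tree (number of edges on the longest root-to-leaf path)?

6

[T [P [P [A bool]] * [A ( [T [P [A int]]] )]] → [T [P [A bool]]]]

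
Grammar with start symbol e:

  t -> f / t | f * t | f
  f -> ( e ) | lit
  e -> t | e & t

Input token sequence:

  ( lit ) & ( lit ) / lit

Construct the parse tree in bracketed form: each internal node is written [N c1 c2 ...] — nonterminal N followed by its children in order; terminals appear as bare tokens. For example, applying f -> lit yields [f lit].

e
e & t
t & t
f & t
( e ) & t
( t ) & t
( f ) & t
( lit ) & t
( lit ) & f / t
( lit ) & ( e ) / t
( lit ) & ( t ) / t
( lit ) & ( f ) / t
( lit ) & ( lit ) / t
( lit ) & ( lit ) / f
( lit ) & ( lit ) / lit

[e [e [t [f ( [e [t [f lit]]] )]]] & [t [f ( [e [t [f lit]]] )] / [t [f lit]]]]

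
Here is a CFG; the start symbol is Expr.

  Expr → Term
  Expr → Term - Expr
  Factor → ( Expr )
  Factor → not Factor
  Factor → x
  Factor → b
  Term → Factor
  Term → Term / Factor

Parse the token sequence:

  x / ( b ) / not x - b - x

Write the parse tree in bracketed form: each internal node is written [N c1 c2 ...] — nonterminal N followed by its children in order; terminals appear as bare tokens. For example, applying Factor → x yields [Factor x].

Expr
Term - Expr
Term / Factor - Expr
Term / Factor / Factor - Expr
Factor / Factor / Factor - Expr
x / Factor / Factor - Expr
x / ( Expr ) / Factor - Expr
x / ( Term ) / Factor - Expr
x / ( Factor ) / Factor - Expr
x / ( b ) / Factor - Expr
x / ( b ) / not Factor - Expr
x / ( b ) / not x - Expr
x / ( b ) / not x - Term - Expr
x / ( b ) / not x - Factor - Expr
x / ( b ) / not x - b - Expr
x / ( b ) / not x - b - Term
x / ( b ) / not x - b - Factor
x / ( b ) / not x - b - x

[Expr [Term [Term [Term [Factor x]] / [Factor ( [Expr [Term [Factor b]]] )]] / [Factor not [Factor x]]] - [Expr [Term [Factor b]] - [Expr [Term [Factor x]]]]]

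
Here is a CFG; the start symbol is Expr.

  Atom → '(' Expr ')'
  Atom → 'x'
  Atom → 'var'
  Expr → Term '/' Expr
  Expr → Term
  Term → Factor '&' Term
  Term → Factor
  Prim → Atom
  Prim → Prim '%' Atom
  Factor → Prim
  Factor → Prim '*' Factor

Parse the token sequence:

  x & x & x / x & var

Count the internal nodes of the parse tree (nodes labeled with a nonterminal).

22

[Expr [Term [Factor [Prim [Atom x]]] & [Term [Factor [Prim [Atom x]]] & [Term [Factor [Prim [Atom x]]]]]] / [Expr [Term [Factor [Prim [Atom x]]] & [Term [Factor [Prim [Atom var]]]]]]]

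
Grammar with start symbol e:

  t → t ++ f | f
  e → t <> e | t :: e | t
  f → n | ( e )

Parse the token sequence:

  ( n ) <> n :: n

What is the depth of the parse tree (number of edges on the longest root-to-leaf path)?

6

[e [t [f ( [e [t [f n]]] )]] <> [e [t [f n]] :: [e [t [f n]]]]]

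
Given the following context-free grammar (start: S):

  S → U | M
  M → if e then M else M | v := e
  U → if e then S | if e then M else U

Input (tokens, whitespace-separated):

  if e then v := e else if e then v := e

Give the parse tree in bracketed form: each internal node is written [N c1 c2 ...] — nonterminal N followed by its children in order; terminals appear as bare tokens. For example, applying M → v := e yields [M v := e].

[S [U if e then [M v := e] else [U if e then [S [M v := e]]]]]

S
U
if e then M else U
if e then v := e else U
if e then v := e else if e then S
if e then v := e else if e then M
if e then v := e else if e then v := e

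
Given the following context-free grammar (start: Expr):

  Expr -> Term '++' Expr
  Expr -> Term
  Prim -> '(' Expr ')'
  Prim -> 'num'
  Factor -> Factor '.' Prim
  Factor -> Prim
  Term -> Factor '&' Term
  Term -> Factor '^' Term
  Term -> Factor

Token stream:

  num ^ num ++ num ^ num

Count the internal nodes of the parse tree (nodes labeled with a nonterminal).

14

[Expr [Term [Factor [Prim num]] ^ [Term [Factor [Prim num]]]] ++ [Expr [Term [Factor [Prim num]] ^ [Term [Factor [Prim num]]]]]]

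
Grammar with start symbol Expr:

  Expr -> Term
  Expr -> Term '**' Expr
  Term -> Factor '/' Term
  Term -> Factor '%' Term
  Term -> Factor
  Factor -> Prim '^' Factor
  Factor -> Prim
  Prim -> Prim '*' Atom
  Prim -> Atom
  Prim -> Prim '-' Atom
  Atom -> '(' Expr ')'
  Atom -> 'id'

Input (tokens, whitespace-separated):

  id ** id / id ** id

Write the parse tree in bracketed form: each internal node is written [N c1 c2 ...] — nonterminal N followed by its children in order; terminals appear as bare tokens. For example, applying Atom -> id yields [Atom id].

[Expr [Term [Factor [Prim [Atom id]]]] ** [Expr [Term [Factor [Prim [Atom id]]] / [Term [Factor [Prim [Atom id]]]]] ** [Expr [Term [Factor [Prim [Atom id]]]]]]]

Expr
Term ** Expr
Factor ** Expr
Prim ** Expr
Atom ** Expr
id ** Expr
id ** Term ** Expr
id ** Factor / Term ** Expr
id ** Prim / Term ** Expr
id ** Atom / Term ** Expr
id ** id / Term ** Expr
id ** id / Factor ** Expr
id ** id / Prim ** Expr
id ** id / Atom ** Expr
id ** id / id ** Expr
id ** id / id ** Term
id ** id / id ** Factor
id ** id / id ** Prim
id ** id / id ** Atom
id ** id / id ** id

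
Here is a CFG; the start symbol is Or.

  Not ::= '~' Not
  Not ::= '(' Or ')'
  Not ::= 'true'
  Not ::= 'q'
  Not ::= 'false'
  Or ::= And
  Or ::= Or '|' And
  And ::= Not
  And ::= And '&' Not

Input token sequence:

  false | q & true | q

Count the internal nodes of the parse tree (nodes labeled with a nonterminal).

[Or [Or [Or [And [Not false]]] | [And [And [Not q]] & [Not true]]] | [And [Not q]]]

11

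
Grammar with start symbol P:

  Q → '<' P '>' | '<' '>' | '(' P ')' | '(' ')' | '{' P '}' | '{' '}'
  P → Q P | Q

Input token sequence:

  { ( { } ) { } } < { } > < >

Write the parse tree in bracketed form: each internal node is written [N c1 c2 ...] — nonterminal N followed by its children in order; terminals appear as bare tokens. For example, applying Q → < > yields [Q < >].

[P [Q { [P [Q ( [P [Q { }]] )] [P [Q { }]]] }] [P [Q < [P [Q { }]] >] [P [Q < >]]]]

P
Q P
{ P } P
{ Q P } P
{ ( P ) P } P
{ ( Q ) P } P
{ ( { } ) P } P
{ ( { } ) Q } P
{ ( { } ) { } } P
{ ( { } ) { } } Q P
{ ( { } ) { } } < P > P
{ ( { } ) { } } < Q > P
{ ( { } ) { } } < { } > P
{ ( { } ) { } } < { } > Q
{ ( { } ) { } } < { } > < >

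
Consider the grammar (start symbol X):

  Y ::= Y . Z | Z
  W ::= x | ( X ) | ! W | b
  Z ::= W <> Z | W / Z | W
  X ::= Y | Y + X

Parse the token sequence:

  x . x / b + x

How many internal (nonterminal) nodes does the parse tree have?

[X [Y [Y [Z [W x]]] . [Z [W x] / [Z [W b]]]] + [X [Y [Z [W x]]]]]

13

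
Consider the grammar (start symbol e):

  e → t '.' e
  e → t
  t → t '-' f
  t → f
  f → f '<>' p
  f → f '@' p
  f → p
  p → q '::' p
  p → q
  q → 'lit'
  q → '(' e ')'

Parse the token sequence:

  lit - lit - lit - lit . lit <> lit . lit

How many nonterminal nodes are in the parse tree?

[e [t [t [t [t [f [p [q lit]]]] - [f [p [q lit]]]] - [f [p [q lit]]]] - [f [p [q lit]]]] . [e [t [f [f [p [q lit]]] <> [p [q lit]]]] . [e [t [f [p [q lit]]]]]]]

30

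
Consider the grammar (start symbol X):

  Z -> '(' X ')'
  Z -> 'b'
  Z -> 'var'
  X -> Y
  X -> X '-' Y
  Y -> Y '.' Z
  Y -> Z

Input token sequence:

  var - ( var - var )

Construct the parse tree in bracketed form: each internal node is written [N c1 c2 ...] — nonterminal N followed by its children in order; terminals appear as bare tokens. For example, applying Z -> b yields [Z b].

X
X - Y
Y - Y
Z - Y
var - Y
var - Z
var - ( X )
var - ( X - Y )
var - ( Y - Y )
var - ( Z - Y )
var - ( var - Y )
var - ( var - Z )
var - ( var - var )

[X [X [Y [Z var]]] - [Y [Z ( [X [X [Y [Z var]]] - [Y [Z var]]] )]]]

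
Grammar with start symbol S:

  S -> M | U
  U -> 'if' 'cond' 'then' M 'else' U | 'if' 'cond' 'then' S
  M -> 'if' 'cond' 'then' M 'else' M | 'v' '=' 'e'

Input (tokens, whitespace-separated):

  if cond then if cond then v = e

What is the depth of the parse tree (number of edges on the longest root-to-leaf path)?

6

[S [U if cond then [S [U if cond then [S [M v = e]]]]]]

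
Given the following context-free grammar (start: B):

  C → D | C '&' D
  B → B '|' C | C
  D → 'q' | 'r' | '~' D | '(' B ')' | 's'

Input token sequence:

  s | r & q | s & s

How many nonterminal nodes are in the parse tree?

13

[B [B [B [C [D s]]] | [C [C [D r]] & [D q]]] | [C [C [D s]] & [D s]]]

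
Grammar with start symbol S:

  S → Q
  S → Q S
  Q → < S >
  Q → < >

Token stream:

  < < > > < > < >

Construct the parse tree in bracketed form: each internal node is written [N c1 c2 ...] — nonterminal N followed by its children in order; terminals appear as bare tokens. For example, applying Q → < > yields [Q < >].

[S [Q < [S [Q < >]] >] [S [Q < >] [S [Q < >]]]]

S
Q S
< S > S
< Q > S
< < > > S
< < > > Q S
< < > > < > S
< < > > < > Q
< < > > < > < >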